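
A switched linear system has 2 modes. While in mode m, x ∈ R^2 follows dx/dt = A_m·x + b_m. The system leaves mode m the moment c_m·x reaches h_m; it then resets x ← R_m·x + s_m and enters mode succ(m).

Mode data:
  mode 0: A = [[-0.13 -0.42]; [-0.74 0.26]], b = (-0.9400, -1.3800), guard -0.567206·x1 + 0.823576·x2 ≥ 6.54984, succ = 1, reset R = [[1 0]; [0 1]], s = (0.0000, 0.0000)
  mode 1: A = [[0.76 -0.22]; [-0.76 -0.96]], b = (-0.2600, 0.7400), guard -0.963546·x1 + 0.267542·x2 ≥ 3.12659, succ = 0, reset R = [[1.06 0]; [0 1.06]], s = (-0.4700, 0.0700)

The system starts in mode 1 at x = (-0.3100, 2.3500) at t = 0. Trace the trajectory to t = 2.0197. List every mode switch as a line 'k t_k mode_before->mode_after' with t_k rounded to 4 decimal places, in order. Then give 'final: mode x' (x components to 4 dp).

Mode 1: guard c·x = 3.1266 hit at Δt = 1.4045 (t = 1.4045), x⁻ = (-2.6654, 2.0870) → reset → x⁺ = (-3.2953, 2.2823), jump to mode 0
Mode 0: flow for 0.6152 to horizon, guard not reached → x = (-4.3187, 3.6194)

1 1.4045 1->0
final: 0 -4.3187 3.6194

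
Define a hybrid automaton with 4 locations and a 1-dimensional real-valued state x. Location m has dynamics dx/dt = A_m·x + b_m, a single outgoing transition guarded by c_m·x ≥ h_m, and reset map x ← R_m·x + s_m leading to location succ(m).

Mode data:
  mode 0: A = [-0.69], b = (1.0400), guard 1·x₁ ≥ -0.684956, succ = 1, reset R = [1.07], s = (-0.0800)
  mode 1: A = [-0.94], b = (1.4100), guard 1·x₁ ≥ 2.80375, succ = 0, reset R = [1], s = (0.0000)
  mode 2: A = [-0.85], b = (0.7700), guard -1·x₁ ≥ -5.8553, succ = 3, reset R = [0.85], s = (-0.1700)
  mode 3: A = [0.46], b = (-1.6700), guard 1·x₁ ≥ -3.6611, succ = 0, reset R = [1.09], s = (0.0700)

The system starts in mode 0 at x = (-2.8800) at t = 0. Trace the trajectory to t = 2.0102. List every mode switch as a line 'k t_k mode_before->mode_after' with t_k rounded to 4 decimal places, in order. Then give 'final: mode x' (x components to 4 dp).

Mode 0: guard c·x = -0.6850 hit at Δt = 1.0055 (t = 1.0055), x⁻ = (-0.6850) → reset → x⁺ = (-0.8129), jump to mode 1
Mode 1: flow for 1.0047 to horizon, guard not reached → x = (0.6005)

1 1.0055 0->1
final: 1 0.6005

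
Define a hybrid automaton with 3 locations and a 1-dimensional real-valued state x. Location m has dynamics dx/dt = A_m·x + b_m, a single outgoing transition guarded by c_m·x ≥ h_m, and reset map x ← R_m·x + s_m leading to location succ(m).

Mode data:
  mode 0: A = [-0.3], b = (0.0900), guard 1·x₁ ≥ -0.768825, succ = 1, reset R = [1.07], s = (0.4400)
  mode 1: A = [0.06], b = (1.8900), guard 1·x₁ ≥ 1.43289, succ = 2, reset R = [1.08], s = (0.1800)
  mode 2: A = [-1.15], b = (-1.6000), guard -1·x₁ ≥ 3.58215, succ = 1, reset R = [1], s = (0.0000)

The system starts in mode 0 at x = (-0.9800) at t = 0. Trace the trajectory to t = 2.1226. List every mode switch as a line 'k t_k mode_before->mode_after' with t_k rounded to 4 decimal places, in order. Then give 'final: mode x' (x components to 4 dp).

1 0.6010 0->1
2 1.5461 1->2
final: 2 0.2159

Mode 0: guard c·x = -0.7688 hit at Δt = 0.6010 (t = 0.6010), x⁻ = (-0.7688) → reset → x⁺ = (-0.3826), jump to mode 1
Mode 1: guard c·x = 1.4329 hit at Δt = 0.9451 (t = 1.5461), x⁻ = (1.4329) → reset → x⁺ = (1.7275), jump to mode 2
Mode 2: flow for 0.5765 to horizon, guard not reached → x = (0.2159)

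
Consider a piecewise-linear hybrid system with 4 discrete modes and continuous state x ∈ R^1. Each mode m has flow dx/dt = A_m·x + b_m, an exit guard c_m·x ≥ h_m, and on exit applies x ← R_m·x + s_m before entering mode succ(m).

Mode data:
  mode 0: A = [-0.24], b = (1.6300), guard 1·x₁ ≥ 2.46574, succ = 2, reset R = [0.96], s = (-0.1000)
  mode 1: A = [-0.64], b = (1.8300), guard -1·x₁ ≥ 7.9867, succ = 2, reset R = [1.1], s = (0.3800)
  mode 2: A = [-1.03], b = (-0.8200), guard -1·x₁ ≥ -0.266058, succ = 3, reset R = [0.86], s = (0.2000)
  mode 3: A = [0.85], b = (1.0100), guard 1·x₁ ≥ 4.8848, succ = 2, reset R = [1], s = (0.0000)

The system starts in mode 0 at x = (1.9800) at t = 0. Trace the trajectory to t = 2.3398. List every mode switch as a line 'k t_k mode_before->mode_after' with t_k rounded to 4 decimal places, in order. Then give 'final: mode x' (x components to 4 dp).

1 0.4434 0->2
2 1.4717 2->3
final: 3 2.1938

Mode 0: guard c·x = 2.4657 hit at Δt = 0.4434 (t = 0.4434), x⁻ = (2.4657) → reset → x⁺ = (2.2671), jump to mode 2
Mode 2: guard c·x = -0.2661 hit at Δt = 1.0283 (t = 1.4717), x⁻ = (0.2661) → reset → x⁺ = (0.4288), jump to mode 3
Mode 3: flow for 0.8681 to horizon, guard not reached → x = (2.1938)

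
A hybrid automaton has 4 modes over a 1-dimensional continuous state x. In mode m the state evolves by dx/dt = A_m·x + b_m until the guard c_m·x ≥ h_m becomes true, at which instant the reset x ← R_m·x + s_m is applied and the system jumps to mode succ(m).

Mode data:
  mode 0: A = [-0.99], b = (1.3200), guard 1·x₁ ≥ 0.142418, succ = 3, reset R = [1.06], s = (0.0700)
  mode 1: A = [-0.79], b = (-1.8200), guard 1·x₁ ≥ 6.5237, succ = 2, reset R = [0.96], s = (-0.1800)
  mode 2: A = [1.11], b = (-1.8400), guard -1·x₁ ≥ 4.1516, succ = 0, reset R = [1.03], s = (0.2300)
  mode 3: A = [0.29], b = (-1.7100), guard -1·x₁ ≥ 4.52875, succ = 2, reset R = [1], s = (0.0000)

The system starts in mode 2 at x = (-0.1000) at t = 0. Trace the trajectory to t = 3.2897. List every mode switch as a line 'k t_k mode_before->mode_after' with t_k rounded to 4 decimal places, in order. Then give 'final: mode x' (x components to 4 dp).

Mode 2: guard c·x = 4.1516 hit at Δt = 1.0770 (t = 1.0770), x⁻ = (-4.1516) → reset → x⁺ = (-4.0461), jump to mode 0
Mode 0: guard c·x = 0.1424 hit at Δt = 1.5231 (t = 2.6001), x⁻ = (0.1424) → reset → x⁺ = (0.2210), jump to mode 3
Mode 3: flow for 0.6896 to horizon, guard not reached → x = (-1.0355)

1 1.0770 2->0
2 2.6001 0->3
final: 3 -1.0355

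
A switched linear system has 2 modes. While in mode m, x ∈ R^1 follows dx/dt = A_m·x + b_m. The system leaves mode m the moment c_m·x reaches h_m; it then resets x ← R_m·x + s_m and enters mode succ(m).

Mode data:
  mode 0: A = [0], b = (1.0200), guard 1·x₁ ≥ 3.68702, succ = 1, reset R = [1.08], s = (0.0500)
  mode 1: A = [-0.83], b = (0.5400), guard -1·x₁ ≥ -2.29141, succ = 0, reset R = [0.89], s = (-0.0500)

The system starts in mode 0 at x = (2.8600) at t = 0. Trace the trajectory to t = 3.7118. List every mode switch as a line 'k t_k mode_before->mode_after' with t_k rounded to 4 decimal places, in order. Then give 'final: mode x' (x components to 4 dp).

1 0.8108 0->1
2 1.6820 1->0
3 3.3464 0->1
final: 1 3.1473

Mode 0: guard c·x = 3.6870 hit at Δt = 0.8108 (t = 0.8108), x⁻ = (3.6870) → reset → x⁺ = (4.0320), jump to mode 1
Mode 1: guard c·x = -2.2914 hit at Δt = 0.8712 (t = 1.6820), x⁻ = (2.2914) → reset → x⁺ = (1.9894), jump to mode 0
Mode 0: guard c·x = 3.6870 hit at Δt = 1.6644 (t = 3.3464), x⁻ = (3.6870) → reset → x⁺ = (4.0320), jump to mode 1
Mode 1: flow for 0.3654 to horizon, guard not reached → x = (3.1473)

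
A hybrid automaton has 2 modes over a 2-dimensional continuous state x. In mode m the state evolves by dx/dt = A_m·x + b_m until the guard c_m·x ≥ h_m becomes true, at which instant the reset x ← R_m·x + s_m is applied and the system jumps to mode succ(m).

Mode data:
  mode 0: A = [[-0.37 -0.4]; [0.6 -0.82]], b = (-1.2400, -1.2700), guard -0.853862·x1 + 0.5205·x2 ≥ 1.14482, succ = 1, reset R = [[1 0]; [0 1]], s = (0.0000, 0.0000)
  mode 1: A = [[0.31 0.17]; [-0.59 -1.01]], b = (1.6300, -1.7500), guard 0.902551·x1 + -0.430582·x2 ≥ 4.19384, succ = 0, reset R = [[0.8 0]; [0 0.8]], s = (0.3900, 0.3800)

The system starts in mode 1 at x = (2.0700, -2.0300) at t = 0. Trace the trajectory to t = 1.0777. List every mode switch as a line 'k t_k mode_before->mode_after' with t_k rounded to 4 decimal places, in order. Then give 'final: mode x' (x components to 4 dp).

1 0.6319 1->0
final: 0 2.3385 -1.0812

Mode 1: guard c·x = 4.1938 hit at Δt = 0.6319 (t = 0.6319), x⁻ = (3.3798, -2.6554) → reset → x⁺ = (3.0939, -1.7443), jump to mode 0
Mode 0: flow for 0.4458 to horizon, guard not reached → x = (2.3385, -1.0812)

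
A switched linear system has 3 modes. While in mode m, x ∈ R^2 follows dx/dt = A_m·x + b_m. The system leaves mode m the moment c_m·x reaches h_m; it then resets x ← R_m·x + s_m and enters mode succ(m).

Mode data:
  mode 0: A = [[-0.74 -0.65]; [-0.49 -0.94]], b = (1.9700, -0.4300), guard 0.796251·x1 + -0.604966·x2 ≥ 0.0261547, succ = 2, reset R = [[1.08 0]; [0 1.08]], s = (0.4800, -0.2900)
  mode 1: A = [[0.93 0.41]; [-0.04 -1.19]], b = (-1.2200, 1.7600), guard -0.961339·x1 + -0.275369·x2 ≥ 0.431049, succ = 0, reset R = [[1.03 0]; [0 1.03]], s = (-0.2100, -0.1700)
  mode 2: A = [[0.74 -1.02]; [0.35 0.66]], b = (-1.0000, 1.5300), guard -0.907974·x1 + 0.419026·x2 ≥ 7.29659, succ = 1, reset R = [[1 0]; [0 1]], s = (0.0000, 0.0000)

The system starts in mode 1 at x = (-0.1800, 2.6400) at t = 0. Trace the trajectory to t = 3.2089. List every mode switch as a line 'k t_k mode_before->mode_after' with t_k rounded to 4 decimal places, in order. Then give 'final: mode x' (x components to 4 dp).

Mode 1: guard c·x = 0.4310 hit at Δt = 1.0081 (t = 1.0081), x⁻ = (-0.9761, 1.8422) → reset → x⁺ = (-1.2153, 1.7274), jump to mode 0
Mode 0: guard c·x = 0.0262 hit at Δt = 1.0217 (t = 2.0298), x⁻ = (0.3840, 0.4622) → reset → x⁺ = (0.8947, 0.2092), jump to mode 2
Mode 2: flow for 1.1791 to horizon, guard not reached → x = (-2.4124, 3.1683)

1 1.0081 1->0
2 2.0298 0->2
final: 2 -2.4124 3.1683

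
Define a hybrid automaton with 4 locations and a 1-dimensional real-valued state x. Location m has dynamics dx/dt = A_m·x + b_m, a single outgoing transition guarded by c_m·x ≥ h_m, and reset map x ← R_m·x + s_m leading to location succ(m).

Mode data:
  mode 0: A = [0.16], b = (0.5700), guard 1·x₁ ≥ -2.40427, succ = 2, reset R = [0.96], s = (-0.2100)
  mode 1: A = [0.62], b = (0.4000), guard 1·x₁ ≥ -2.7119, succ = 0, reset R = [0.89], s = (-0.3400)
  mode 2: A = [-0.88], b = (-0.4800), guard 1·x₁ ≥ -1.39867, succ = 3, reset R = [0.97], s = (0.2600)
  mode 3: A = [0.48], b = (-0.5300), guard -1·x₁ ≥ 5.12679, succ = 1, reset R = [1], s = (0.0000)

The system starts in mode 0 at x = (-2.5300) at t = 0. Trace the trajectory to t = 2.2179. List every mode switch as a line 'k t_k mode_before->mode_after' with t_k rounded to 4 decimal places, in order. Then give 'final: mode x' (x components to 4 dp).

1 0.7182 0->2
2 1.6706 2->3
final: 3 -1.7580

Mode 0: guard c·x = -2.4043 hit at Δt = 0.7182 (t = 0.7182), x⁻ = (-2.4043) → reset → x⁺ = (-2.5181), jump to mode 2
Mode 2: guard c·x = -1.3987 hit at Δt = 0.9524 (t = 1.6706), x⁻ = (-1.3987) → reset → x⁺ = (-1.0967), jump to mode 3
Mode 3: flow for 0.5473 to horizon, guard not reached → x = (-1.7580)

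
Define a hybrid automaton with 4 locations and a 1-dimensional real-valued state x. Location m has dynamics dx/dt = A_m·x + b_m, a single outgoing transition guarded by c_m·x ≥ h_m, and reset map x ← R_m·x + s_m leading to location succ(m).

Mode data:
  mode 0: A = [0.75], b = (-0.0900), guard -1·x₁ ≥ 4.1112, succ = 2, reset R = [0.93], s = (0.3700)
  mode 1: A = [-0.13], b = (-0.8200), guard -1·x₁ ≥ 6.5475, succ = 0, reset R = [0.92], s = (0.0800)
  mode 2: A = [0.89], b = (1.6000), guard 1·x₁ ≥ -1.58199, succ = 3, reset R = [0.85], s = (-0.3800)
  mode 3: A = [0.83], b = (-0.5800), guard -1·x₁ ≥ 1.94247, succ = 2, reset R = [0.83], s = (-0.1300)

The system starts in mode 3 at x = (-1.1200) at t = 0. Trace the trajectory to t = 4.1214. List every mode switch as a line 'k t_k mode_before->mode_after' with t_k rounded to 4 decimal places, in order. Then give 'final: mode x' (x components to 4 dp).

1 0.4495 3->2
2 1.9751 2->3
3 2.0787 3->2
4 3.6043 2->3
5 3.7080 3->2
final: 2 -1.7176

Mode 3: guard c·x = 1.9425 hit at Δt = 0.4495 (t = 0.4495), x⁻ = (-1.9425) → reset → x⁺ = (-1.7423), jump to mode 2
Mode 2: guard c·x = -1.5820 hit at Δt = 1.5256 (t = 1.9751), x⁻ = (-1.5820) → reset → x⁺ = (-1.7247), jump to mode 3
Mode 3: guard c·x = 1.9425 hit at Δt = 0.1037 (t = 2.0787), x⁻ = (-1.9425) → reset → x⁺ = (-1.7423), jump to mode 2
Mode 2: guard c·x = -1.5820 hit at Δt = 1.5256 (t = 3.6043), x⁻ = (-1.5820) → reset → x⁺ = (-1.7247), jump to mode 3
Mode 3: guard c·x = 1.9425 hit at Δt = 0.1037 (t = 3.7080), x⁻ = (-1.9425) → reset → x⁺ = (-1.7423), jump to mode 2
Mode 2: flow for 0.4134 to horizon, guard not reached → x = (-1.7176)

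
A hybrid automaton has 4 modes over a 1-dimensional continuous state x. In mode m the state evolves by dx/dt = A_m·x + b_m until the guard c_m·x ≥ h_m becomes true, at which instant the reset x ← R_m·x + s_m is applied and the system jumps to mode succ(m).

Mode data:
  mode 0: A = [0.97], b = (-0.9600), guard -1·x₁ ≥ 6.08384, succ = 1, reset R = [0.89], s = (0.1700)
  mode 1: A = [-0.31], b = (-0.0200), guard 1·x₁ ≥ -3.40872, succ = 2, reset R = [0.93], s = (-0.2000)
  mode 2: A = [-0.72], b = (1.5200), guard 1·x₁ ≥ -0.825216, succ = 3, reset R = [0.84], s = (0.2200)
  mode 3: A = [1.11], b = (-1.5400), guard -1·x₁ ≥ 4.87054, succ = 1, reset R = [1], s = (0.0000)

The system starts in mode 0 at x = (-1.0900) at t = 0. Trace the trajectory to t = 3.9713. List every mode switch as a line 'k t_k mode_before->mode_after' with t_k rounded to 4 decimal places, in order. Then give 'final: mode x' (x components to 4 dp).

1 1.2620 0->1
2 2.6736 1->2
3 3.5405 2->3
final: 3 -1.6140

Mode 0: guard c·x = 6.0838 hit at Δt = 1.2620 (t = 1.2620), x⁻ = (-6.0838) → reset → x⁺ = (-5.2446), jump to mode 1
Mode 1: guard c·x = -3.4087 hit at Δt = 1.4116 (t = 2.6736), x⁻ = (-3.4087) → reset → x⁺ = (-3.3701), jump to mode 2
Mode 2: guard c·x = -0.8252 hit at Δt = 0.8669 (t = 3.5405), x⁻ = (-0.8252) → reset → x⁺ = (-0.4732), jump to mode 3
Mode 3: flow for 0.4308 to horizon, guard not reached → x = (-1.6140)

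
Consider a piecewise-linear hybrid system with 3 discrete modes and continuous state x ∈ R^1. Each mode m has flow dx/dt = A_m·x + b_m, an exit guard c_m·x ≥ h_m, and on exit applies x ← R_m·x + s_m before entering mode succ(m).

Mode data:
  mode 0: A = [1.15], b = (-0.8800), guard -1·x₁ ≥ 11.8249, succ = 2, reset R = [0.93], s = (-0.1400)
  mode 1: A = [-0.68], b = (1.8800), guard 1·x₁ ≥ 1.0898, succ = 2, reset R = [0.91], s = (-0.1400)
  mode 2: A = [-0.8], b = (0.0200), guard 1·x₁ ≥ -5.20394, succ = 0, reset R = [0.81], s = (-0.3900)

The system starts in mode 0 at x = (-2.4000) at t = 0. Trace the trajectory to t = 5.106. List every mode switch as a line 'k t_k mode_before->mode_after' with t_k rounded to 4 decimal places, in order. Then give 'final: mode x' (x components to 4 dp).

1 1.2006 0->2
2 2.1485 2->0
3 2.8894 0->2
4 3.8373 2->0
5 4.5782 0->2
final: 2 -7.2924

Mode 0: guard c·x = 11.8249 hit at Δt = 1.2006 (t = 1.2006), x⁻ = (-11.8249) → reset → x⁺ = (-11.1372), jump to mode 2
Mode 2: guard c·x = -5.2039 hit at Δt = 0.9479 (t = 2.1485), x⁻ = (-5.2039) → reset → x⁺ = (-4.6052), jump to mode 0
Mode 0: guard c·x = 11.8249 hit at Δt = 0.7409 (t = 2.8894), x⁻ = (-11.8249) → reset → x⁺ = (-11.1372), jump to mode 2
Mode 2: guard c·x = -5.2039 hit at Δt = 0.9479 (t = 3.8373), x⁻ = (-5.2039) → reset → x⁺ = (-4.6052), jump to mode 0
Mode 0: guard c·x = 11.8249 hit at Δt = 0.7409 (t = 4.5782), x⁻ = (-11.8249) → reset → x⁺ = (-11.1372), jump to mode 2
Mode 2: flow for 0.5278 to horizon, guard not reached → x = (-7.2924)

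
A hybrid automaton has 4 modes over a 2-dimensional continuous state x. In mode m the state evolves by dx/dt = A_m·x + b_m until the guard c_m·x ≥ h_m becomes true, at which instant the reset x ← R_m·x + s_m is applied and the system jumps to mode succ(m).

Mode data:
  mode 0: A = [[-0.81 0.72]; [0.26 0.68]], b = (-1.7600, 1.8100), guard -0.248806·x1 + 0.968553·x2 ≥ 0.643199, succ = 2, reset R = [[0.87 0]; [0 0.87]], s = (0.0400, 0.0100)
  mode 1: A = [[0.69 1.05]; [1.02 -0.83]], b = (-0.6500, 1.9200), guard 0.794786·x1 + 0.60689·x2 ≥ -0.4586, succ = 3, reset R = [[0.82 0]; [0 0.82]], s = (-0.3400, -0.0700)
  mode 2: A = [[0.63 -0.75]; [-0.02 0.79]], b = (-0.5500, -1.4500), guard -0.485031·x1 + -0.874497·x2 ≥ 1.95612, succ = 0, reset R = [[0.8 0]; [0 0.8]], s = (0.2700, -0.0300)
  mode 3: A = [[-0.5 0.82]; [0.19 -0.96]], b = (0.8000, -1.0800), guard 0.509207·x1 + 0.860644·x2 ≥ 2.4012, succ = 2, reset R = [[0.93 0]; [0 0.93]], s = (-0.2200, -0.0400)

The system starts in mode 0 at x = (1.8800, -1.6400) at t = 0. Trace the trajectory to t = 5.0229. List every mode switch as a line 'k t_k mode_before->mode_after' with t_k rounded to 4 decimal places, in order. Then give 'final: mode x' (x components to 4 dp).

1 1.5607 0->2
2 2.3362 2->0
3 3.2445 0->2
4 3.7981 2->0
5 4.4997 0->2
final: 2 -2.6951 -0.7281

Mode 0: guard c·x = 0.6432 hit at Δt = 1.5607 (t = 1.5607), x⁻ = (-1.3653, 0.3134) → reset → x⁺ = (-1.1478, 0.2826), jump to mode 2
Mode 2: guard c·x = 1.9561 hit at Δt = 0.7755 (t = 2.3362), x⁻ = (-2.2398, -0.9946) → reset → x⁺ = (-1.5219, -0.8256), jump to mode 0
Mode 0: guard c·x = 0.6432 hit at Δt = 0.9083 (t = 3.2445), x⁻ = (-2.0091, 0.1480) → reset → x⁺ = (-1.7079, 0.1387), jump to mode 2
Mode 2: guard c·x = 1.9561 hit at Δt = 0.5536 (t = 3.7981), x⁻ = (-2.6588, -0.7621) → reset → x⁺ = (-1.8571, -0.6397), jump to mode 0
Mode 0: guard c·x = 0.6432 hit at Δt = 0.7016 (t = 4.4997), x⁻ = (-2.0891, 0.1274) → reset → x⁺ = (-1.7775, 0.1209), jump to mode 2
Mode 2: flow for 0.5232 to horizon, guard not reached → x = (-2.6951, -0.7281)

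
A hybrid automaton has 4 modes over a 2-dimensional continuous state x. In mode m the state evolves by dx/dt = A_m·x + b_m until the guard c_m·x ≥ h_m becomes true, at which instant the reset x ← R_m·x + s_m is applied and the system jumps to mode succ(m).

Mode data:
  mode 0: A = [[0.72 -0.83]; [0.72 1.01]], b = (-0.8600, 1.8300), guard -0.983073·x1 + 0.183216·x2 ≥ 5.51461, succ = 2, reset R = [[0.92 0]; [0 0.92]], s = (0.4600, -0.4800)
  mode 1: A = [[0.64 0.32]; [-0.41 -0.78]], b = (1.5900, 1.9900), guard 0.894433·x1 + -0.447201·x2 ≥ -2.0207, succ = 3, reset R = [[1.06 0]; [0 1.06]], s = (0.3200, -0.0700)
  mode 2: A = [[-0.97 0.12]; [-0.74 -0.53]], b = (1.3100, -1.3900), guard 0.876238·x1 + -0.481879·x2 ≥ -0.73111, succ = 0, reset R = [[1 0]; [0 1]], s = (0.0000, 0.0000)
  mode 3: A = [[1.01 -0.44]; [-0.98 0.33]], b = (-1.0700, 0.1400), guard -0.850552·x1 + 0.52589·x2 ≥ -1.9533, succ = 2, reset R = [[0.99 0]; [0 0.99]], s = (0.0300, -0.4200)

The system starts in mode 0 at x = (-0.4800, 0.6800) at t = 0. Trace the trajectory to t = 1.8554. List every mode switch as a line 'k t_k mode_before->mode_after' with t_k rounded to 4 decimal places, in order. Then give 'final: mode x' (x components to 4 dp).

Mode 0: guard c·x = 5.5146 hit at Δt = 1.1092 (t = 1.1092), x⁻ = (-5.0361, 3.0773) → reset → x⁺ = (-4.1732, 2.3511), jump to mode 2
Mode 2: flow for 0.7462 to horizon, guard not reached → x = (-1.1896, 1.8219)

1 1.1092 0->2
final: 2 -1.1896 1.8219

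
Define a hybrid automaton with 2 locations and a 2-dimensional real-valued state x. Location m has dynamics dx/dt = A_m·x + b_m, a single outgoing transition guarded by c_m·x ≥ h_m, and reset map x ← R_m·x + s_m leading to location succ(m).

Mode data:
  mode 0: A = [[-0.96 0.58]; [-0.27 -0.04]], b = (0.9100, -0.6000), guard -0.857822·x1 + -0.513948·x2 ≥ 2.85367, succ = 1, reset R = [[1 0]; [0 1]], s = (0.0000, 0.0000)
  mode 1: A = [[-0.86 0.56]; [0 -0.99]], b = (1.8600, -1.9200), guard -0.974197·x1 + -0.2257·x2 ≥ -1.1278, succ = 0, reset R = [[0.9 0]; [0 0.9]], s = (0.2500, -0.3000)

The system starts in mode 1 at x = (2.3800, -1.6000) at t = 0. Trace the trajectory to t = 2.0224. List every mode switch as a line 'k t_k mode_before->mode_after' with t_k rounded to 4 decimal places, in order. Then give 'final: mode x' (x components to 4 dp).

1 1.0432 1->0
final: 0 0.3478 -2.6815

Mode 1: guard c·x = -1.1278 hit at Δt = 1.0432 (t = 1.0432), x⁻ = (1.5790, -1.8186) → reset → x⁺ = (1.6711, -1.9367), jump to mode 0
Mode 0: flow for 0.9792 to horizon, guard not reached → x = (0.3478, -2.6815)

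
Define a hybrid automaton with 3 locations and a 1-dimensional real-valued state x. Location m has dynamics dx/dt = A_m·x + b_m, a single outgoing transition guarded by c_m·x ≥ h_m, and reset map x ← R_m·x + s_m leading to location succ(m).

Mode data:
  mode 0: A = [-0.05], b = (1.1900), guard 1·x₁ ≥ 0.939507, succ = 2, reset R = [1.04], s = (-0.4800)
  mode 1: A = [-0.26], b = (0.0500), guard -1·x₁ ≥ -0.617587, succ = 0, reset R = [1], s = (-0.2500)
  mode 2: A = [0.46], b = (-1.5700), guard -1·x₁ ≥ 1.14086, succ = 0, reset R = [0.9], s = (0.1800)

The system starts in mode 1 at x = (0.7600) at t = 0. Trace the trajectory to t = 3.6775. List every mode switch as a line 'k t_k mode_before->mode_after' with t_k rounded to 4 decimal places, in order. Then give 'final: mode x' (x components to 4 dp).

1 1.1109 1->0
2 1.6051 0->2
3 2.5742 2->0
final: 0 0.4760

Mode 1: guard c·x = -0.6176 hit at Δt = 1.1109 (t = 1.1109), x⁻ = (0.6176) → reset → x⁺ = (0.3676), jump to mode 0
Mode 0: guard c·x = 0.9395 hit at Δt = 0.4942 (t = 1.6051), x⁻ = (0.9395) → reset → x⁺ = (0.4971), jump to mode 2
Mode 2: guard c·x = 1.1409 hit at Δt = 0.9691 (t = 2.5742), x⁻ = (-1.1409) → reset → x⁺ = (-0.8468), jump to mode 0
Mode 0: flow for 1.1033 to horizon, guard not reached → x = (0.4760)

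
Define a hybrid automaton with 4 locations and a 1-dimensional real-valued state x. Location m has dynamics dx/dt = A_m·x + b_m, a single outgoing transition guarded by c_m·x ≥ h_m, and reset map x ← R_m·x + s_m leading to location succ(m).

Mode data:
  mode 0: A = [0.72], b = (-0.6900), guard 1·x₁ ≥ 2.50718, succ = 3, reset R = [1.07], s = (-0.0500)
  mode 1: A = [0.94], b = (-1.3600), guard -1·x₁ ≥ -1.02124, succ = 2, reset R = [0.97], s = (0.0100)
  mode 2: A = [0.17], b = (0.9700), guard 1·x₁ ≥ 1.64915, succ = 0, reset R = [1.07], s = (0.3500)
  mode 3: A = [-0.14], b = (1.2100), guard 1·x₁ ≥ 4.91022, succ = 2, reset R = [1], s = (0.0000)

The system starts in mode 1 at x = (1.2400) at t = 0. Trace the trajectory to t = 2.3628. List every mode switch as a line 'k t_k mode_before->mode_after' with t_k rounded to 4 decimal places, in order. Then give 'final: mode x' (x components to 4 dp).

1 0.7677 1->2
2 1.3107 2->0
3 1.7167 0->3
final: 3 3.1525

Mode 1: guard c·x = -1.0212 hit at Δt = 0.7677 (t = 0.7677), x⁻ = (1.0212) → reset → x⁺ = (1.0006), jump to mode 2
Mode 2: guard c·x = 1.6491 hit at Δt = 0.5430 (t = 1.3107), x⁻ = (1.6491) → reset → x⁺ = (2.1146), jump to mode 0
Mode 0: guard c·x = 2.5072 hit at Δt = 0.4060 (t = 1.7167), x⁻ = (2.5072) → reset → x⁺ = (2.6327), jump to mode 3
Mode 3: flow for 0.6461 to horizon, guard not reached → x = (3.1525)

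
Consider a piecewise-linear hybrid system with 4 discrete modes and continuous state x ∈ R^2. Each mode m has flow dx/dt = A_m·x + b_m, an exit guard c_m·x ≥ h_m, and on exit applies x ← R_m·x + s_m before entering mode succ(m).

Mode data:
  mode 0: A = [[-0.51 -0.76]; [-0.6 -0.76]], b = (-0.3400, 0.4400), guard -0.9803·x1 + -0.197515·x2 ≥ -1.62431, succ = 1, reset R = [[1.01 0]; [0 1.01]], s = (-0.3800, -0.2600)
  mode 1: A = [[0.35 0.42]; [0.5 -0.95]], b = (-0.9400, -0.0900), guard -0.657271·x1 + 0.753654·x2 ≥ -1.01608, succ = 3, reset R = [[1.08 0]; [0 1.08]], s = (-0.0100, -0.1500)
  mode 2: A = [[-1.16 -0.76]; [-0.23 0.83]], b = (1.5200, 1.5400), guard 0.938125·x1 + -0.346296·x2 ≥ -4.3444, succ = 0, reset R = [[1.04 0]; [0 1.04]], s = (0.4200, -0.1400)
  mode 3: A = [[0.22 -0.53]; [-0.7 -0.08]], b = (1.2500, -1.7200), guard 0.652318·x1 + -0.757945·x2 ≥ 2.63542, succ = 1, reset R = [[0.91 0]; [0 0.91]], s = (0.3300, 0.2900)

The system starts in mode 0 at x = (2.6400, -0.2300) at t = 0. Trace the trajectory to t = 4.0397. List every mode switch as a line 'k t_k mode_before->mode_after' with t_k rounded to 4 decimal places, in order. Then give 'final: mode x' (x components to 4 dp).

Mode 0: guard c·x = -1.6243 hit at Δt = 0.7947 (t = 0.7947), x⁻ = (1.7824, -0.6225) → reset → x⁺ = (1.4202, -0.8887), jump to mode 1
Mode 1: guard c·x = -1.0161 hit at Δt = 0.4350 (t = 1.2297), x⁻ = (1.0883, -0.3991) → reset → x⁺ = (1.1654, -0.5810), jump to mode 3
Mode 3: guard c·x = 2.6354 hit at Δt = 0.4089 (t = 1.6386), x⁻ = (2.0626, -1.7019) → reset → x⁺ = (2.2070, -1.2587), jump to mode 1
Mode 1: guard c·x = -1.0161 hit at Δt = 1.1152 (t = 2.7538), x⁻ = (1.7172, 0.1494) → reset → x⁺ = (1.8445, 0.0113), jump to mode 3
Mode 3: guard c·x = 2.6354 hit at Δt = 0.3816 (t = 3.1354), x⁻ = (2.6260, -1.2171) → reset → x⁺ = (2.7196, -0.8175), jump to mode 1
Mode 1: flow for 0.9043 to horizon, guard not reached → x = (2.6650, 0.4039)

1 0.7947 0->1
2 1.2297 1->3
3 1.6386 3->1
4 2.7538 1->3
5 3.1354 3->1
final: 1 2.6650 0.4039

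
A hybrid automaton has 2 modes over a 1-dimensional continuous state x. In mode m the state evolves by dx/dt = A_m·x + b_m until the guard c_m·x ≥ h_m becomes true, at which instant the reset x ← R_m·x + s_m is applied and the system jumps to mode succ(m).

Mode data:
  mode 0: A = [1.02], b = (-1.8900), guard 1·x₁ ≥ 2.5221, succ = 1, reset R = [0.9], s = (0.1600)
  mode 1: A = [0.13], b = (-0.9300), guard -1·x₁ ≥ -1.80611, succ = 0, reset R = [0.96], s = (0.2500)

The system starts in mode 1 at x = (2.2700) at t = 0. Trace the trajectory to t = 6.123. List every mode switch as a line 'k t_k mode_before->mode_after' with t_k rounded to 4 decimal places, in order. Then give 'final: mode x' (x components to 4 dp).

1 0.6980 1->0
2 2.2974 0->1
3 3.2515 1->0
4 4.8509 0->1
5 5.8049 1->0
final: 0 2.0340

Mode 1: guard c·x = -1.8061 hit at Δt = 0.6980 (t = 0.6980), x⁻ = (1.8061) → reset → x⁺ = (1.9839), jump to mode 0
Mode 0: guard c·x = 2.5221 hit at Δt = 1.5994 (t = 2.2974), x⁻ = (2.5221) → reset → x⁺ = (2.4299), jump to mode 1
Mode 1: guard c·x = -1.8061 hit at Δt = 0.9541 (t = 3.2515), x⁻ = (1.8061) → reset → x⁺ = (1.9839), jump to mode 0
Mode 0: guard c·x = 2.5221 hit at Δt = 1.5994 (t = 4.8509), x⁻ = (2.5221) → reset → x⁺ = (2.4299), jump to mode 1
Mode 1: guard c·x = -1.8061 hit at Δt = 0.9541 (t = 5.8049), x⁻ = (1.8061) → reset → x⁺ = (1.9839), jump to mode 0
Mode 0: flow for 0.3181 to horizon, guard not reached → x = (2.0340)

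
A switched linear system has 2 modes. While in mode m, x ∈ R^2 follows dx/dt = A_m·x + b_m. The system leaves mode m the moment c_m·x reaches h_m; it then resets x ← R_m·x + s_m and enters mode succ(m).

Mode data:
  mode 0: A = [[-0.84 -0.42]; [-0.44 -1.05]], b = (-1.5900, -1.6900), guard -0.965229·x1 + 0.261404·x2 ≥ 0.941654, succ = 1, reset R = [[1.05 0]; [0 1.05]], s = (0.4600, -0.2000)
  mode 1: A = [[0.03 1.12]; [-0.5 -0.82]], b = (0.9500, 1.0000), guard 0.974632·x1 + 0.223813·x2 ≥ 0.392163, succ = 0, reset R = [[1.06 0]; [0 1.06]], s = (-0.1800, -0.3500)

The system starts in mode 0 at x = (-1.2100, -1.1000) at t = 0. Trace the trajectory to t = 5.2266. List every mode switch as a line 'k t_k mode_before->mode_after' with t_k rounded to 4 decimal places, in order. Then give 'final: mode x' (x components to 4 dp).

Mode 0: guard c·x = 0.9417 hit at Δt = 0.7303 (t = 0.7303), x⁻ = (-1.2716, -1.0929) → reset → x⁺ = (-0.8751, -1.3475), jump to mode 1
Mode 1: guard c·x = 0.3922 hit at Δt = 1.4162 (t = 2.1465), x⁻ = (0.2643, 0.6015) → reset → x⁺ = (0.1001, 0.2876), jump to mode 0
Mode 0: guard c·x = 0.9417 hit at Δt = 2.5269 (t = 4.6734), x⁻ = (-1.2602, -1.0509) → reset → x⁺ = (-0.8632, -1.3035), jump to mode 1
Mode 1: flow for 0.5532 to horizon, guard not reached → x = (-0.7870, -0.1878)

1 0.7303 0->1
2 2.1465 1->0
3 4.6734 0->1
final: 1 -0.7870 -0.1878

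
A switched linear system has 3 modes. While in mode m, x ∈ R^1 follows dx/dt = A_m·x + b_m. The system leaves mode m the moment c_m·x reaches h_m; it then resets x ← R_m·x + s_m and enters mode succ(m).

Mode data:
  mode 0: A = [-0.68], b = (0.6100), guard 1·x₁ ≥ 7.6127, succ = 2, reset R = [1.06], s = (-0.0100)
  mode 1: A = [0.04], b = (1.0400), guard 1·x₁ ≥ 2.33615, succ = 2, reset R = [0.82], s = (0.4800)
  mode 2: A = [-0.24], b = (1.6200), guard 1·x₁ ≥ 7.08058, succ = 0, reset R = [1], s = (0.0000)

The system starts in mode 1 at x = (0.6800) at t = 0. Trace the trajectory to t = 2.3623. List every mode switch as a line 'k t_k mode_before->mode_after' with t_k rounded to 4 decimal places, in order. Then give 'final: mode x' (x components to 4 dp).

1 1.5056 1->2
final: 2 3.2049

Mode 1: guard c·x = 2.3361 hit at Δt = 1.5056 (t = 1.5056), x⁻ = (2.3361) → reset → x⁺ = (2.3956), jump to mode 2
Mode 2: flow for 0.8567 to horizon, guard not reached → x = (3.2049)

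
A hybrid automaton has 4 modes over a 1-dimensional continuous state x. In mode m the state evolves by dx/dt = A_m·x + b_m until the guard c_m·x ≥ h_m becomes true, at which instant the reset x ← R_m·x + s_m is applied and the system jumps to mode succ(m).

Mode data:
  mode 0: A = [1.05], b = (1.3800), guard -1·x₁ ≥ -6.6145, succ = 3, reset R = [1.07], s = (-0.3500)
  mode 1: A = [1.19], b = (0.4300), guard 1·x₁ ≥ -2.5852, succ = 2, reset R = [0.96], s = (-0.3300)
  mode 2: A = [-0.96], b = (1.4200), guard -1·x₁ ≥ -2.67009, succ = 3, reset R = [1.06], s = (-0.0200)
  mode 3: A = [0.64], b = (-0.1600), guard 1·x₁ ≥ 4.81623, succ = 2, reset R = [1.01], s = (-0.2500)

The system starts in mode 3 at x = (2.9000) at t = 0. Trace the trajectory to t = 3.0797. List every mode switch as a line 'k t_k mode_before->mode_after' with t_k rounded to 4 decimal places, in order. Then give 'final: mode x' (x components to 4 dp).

Mode 3: guard c·x = 4.8162 hit at Δt = 0.8502 (t = 0.8502), x⁻ = (4.8162) → reset → x⁺ = (4.6144), jump to mode 2
Mode 2: guard c·x = -2.6701 hit at Δt = 1.0083 (t = 1.8585), x⁻ = (2.6701) → reset → x⁺ = (2.8103), jump to mode 3
Mode 3: guard c·x = 4.8162 hit at Δt = 0.9040 (t = 2.7625), x⁻ = (4.8162) → reset → x⁺ = (4.6144), jump to mode 2
Mode 2: flow for 0.3172 to horizon, guard not reached → x = (3.7914)

1 0.8502 3->2
2 1.8585 2->3
3 2.7625 3->2
final: 2 3.7914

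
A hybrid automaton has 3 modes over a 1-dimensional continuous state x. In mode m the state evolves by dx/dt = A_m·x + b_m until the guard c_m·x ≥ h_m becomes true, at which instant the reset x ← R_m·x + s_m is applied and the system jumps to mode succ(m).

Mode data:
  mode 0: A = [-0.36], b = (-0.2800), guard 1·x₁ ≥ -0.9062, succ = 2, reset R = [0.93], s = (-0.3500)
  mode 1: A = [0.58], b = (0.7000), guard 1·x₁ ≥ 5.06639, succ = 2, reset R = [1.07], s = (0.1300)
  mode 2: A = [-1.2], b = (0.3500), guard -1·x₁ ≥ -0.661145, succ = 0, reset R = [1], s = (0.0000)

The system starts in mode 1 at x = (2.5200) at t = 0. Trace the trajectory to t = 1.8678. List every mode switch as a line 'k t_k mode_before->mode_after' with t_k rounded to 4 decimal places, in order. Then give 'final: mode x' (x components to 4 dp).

Mode 1: guard c·x = 5.0664 hit at Δt = 0.8978 (t = 0.8978), x⁻ = (5.0664) → reset → x⁺ = (5.5510), jump to mode 2
Mode 2: flow for 0.9700 to horizon, guard not reached → x = (1.9338)

1 0.8978 1->2
final: 2 1.9338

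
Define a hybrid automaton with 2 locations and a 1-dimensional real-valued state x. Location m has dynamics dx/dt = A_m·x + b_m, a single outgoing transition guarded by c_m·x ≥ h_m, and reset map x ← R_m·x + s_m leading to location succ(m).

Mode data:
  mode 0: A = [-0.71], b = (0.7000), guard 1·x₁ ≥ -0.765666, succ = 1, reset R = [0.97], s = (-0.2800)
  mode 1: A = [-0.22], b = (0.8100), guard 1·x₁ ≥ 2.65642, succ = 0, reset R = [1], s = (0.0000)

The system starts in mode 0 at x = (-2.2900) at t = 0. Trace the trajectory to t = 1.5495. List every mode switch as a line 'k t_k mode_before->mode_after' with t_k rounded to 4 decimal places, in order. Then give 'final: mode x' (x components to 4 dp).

1 0.8818 0->1
final: 1 -0.3800

Mode 0: guard c·x = -0.7657 hit at Δt = 0.8818 (t = 0.8818), x⁻ = (-0.7657) → reset → x⁺ = (-1.0227), jump to mode 1
Mode 1: flow for 0.6677 to horizon, guard not reached → x = (-0.3800)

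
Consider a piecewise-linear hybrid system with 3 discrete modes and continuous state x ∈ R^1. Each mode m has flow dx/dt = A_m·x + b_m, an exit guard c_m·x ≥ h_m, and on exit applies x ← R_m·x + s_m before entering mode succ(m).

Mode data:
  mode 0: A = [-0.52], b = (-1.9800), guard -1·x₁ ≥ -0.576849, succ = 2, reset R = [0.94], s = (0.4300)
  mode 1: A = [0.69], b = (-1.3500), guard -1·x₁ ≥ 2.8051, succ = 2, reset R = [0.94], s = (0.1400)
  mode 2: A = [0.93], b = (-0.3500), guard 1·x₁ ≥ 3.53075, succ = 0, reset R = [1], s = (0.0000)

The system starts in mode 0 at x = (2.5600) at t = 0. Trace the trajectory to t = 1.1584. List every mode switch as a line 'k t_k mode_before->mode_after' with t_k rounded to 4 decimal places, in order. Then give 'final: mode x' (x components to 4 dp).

1 0.7176 0->2
final: 2 1.2742

Mode 0: guard c·x = -0.5768 hit at Δt = 0.7176 (t = 0.7176), x⁻ = (0.5768) → reset → x⁺ = (0.9722), jump to mode 2
Mode 2: flow for 0.4408 to horizon, guard not reached → x = (1.2742)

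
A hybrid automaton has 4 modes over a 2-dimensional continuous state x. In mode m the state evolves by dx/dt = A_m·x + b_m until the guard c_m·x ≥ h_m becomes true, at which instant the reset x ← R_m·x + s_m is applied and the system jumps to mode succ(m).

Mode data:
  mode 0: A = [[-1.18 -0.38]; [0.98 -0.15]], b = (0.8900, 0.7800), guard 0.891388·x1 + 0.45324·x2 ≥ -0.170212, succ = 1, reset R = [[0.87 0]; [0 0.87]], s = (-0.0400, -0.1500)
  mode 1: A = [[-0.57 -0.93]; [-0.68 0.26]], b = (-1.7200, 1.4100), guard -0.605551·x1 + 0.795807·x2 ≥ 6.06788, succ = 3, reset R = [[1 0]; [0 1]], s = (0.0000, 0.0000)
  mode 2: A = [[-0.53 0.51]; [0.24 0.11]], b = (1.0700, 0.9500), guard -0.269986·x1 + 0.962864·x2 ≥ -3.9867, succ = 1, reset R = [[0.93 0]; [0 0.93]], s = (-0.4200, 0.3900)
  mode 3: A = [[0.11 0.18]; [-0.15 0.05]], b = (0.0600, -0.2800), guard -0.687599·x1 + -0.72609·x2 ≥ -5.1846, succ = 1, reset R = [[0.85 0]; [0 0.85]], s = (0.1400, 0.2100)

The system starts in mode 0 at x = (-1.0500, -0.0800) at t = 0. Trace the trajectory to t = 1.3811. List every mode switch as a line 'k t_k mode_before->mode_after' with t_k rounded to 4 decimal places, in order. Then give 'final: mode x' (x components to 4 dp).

1 0.5258 0->1
final: 1 -1.8077 1.8011

Mode 0: guard c·x = -0.1702 hit at Δt = 0.5258 (t = 0.5258), x⁻ = (-0.2082, 0.0339) → reset → x⁺ = (-0.2211, -0.1205), jump to mode 1
Mode 1: flow for 0.8553 to horizon, guard not reached → x = (-1.8077, 1.8011)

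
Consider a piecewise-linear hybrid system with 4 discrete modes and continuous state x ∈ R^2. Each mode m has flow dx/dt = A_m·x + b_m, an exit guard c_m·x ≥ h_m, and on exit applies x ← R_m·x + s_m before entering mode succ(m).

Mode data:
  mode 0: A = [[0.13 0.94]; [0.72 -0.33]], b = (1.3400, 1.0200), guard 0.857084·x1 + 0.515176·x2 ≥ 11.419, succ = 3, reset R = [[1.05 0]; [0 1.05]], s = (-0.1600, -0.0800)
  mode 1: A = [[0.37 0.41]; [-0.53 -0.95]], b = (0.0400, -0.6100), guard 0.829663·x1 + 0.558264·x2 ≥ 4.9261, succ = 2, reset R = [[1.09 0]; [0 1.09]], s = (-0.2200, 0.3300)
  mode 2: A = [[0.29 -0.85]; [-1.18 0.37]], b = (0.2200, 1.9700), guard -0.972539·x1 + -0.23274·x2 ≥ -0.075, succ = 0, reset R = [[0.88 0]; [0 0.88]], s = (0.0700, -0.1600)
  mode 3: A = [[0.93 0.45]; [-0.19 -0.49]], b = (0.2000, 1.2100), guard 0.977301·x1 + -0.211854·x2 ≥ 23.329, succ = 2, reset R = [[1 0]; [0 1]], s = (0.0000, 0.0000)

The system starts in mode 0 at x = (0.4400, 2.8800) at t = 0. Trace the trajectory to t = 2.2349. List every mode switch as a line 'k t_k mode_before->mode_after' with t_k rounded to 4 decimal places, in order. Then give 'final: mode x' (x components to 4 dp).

1 1.4888 0->3
final: 3 22.0150 3.8444

Mode 0: guard c·x = 11.4190 hit at Δt = 1.4888 (t = 1.4888), x⁻ = (9.2092, 6.8441) → reset → x⁺ = (9.5097, 7.1063), jump to mode 3
Mode 3: flow for 0.7461 to horizon, guard not reached → x = (22.0150, 3.8444)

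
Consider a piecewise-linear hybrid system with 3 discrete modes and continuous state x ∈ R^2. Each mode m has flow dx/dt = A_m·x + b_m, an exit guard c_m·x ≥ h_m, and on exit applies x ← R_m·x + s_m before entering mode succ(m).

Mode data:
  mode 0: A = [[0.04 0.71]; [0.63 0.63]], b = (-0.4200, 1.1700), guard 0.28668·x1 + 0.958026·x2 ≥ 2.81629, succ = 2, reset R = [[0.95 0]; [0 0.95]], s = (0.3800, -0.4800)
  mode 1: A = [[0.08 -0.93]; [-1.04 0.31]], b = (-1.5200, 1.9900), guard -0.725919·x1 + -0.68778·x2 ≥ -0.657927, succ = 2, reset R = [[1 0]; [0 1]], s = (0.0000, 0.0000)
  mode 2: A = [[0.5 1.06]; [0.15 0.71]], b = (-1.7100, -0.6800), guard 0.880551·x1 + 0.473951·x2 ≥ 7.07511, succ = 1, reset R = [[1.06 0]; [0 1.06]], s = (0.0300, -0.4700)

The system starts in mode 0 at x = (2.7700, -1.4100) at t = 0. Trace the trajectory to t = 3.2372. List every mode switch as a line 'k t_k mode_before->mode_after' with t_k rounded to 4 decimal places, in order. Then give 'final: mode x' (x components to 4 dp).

Mode 0: guard c·x = 2.8163 hit at Δt = 1.3000 (t = 1.3000), x⁻ = (2.5048, 2.1902) → reset → x⁺ = (2.7595, 1.6006), jump to mode 2
Mode 2: guard c·x = 7.0751 hit at Δt = 1.1823 (t = 2.4823), x⁻ = (6.1399, 3.5207) → reset → x⁺ = (6.5383, 3.2619), jump to mode 1
Mode 1: flow for 0.7549 to horizon, guard not reached → x = (4.2524, 1.1037)

1 1.3000 0->2
2 2.4823 2->1
final: 1 4.2524 1.1037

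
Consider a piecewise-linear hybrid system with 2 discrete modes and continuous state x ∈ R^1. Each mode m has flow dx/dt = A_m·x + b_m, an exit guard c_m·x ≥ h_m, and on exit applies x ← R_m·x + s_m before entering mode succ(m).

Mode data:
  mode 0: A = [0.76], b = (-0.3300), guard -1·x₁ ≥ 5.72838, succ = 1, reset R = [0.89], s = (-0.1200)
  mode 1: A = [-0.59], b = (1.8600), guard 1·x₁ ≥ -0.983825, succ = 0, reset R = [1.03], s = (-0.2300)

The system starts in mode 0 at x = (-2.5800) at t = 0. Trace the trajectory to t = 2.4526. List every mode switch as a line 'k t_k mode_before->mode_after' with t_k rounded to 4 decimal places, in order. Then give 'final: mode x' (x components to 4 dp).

1 0.9410 0->1
2 2.1358 1->0
final: 0 -1.7000

Mode 0: guard c·x = 5.7284 hit at Δt = 0.9410 (t = 0.9410), x⁻ = (-5.7284) → reset → x⁺ = (-5.2183), jump to mode 1
Mode 1: guard c·x = -0.9838 hit at Δt = 1.1948 (t = 2.1358), x⁻ = (-0.9838) → reset → x⁺ = (-1.2433), jump to mode 0
Mode 0: flow for 0.3168 to horizon, guard not reached → x = (-1.7000)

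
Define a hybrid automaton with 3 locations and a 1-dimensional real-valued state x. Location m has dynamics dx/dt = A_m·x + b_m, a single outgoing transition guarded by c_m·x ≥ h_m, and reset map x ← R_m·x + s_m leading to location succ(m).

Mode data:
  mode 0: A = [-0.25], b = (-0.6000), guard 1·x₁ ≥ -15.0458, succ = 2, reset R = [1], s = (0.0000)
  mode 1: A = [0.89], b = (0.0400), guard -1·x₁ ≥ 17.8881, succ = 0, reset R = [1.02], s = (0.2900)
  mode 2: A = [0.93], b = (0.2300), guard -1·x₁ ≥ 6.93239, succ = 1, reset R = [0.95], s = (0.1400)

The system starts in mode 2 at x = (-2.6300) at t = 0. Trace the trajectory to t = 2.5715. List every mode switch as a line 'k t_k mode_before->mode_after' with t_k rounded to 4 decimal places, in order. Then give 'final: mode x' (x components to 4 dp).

Mode 2: guard c·x = 6.9324 hit at Δt = 1.1093 (t = 1.1093), x⁻ = (-6.9324) → reset → x⁺ = (-6.4458), jump to mode 1
Mode 1: guard c·x = 17.8881 hit at Δt = 1.1519 (t = 2.2612), x⁻ = (-17.8881) → reset → x⁺ = (-17.9559), jump to mode 0
Mode 0: flow for 0.3103 to horizon, guard not reached → x = (-16.7947)

1 1.1093 2->1
2 2.2612 1->0
final: 0 -16.7947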